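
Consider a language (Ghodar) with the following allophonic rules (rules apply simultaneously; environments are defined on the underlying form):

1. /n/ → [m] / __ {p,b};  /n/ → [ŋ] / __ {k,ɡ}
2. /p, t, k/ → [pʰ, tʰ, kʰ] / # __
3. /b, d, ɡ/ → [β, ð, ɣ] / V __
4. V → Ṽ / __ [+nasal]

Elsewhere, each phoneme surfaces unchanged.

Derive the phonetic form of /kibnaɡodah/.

/k/ (word-initial) occurs word-initially → [kʰ] by rule 2.
/i/ (between /k/ and /b/) is in the target of rule 4 but the environment (before a nasal consonant) is not met → [i].
Rule 3 applies to /b/ (between /i/ and /n/: immediately after a vowel) → [β].
/n/ — between /b/ and /a/; rule 1 does not apply here → [n].
/a/ (between /n/ and /ɡ/) fails the environment for rule 4, so it stays [a].
/ɡ/ — between /a/ and /o/, immediately after a vowel — surfaces as [ɣ] (rule 3).
/o/ (between /ɡ/ and /d/) fails the environment for rule 4, so it stays [o].
/d/ — between /o/ and /a/, immediately after a vowel — surfaces as [ð] (rule 3).
/a/ — between /d/ and /h/; rule 4 does not apply here → [a].

[kʰiβnaɣoðah]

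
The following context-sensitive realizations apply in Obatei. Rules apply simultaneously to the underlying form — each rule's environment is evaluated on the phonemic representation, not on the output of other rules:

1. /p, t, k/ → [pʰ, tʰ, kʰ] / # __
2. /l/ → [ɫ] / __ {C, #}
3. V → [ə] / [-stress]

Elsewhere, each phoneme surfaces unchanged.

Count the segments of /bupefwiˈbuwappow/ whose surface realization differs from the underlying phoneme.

5

Segments that undergo a rule: /u/ → [ə] (rule 3); /e/ → [ə] (rule 3); /i/ → [ə] (rule 3); /a/ → [ə] (rule 3); /o/ → [ə] (rule 3).
All other segments surface unchanged.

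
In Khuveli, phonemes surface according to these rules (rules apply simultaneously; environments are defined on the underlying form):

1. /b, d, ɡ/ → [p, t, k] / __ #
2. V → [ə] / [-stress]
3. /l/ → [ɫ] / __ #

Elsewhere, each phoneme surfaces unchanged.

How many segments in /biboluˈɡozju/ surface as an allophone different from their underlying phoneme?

4

Segments that undergo a rule: /i/ → [ə] (rule 2); /o/ → [ə] (rule 2); /u/ → [ə] (rule 2); /u/ → [ə] (rule 2).
All other segments surface unchanged.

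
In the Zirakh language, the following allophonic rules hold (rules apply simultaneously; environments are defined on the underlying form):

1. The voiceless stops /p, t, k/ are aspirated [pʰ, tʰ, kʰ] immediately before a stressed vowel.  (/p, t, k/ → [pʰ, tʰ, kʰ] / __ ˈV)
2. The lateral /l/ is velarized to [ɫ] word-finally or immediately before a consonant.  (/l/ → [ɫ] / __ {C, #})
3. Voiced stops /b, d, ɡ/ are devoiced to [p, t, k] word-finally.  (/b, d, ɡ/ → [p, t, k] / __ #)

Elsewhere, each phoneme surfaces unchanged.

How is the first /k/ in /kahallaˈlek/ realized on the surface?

/k/ (word-initial): rule 1 targets it, but not immediately before a stressed vowel → unchanged [k].

[k]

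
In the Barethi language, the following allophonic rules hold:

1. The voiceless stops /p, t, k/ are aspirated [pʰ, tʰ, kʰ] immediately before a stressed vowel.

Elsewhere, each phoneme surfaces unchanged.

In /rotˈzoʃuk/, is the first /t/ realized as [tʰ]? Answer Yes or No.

No

/t/ — between /o/ and /z/; rule 1 does not apply here → [t].
The actual realization is [t], not [tʰ].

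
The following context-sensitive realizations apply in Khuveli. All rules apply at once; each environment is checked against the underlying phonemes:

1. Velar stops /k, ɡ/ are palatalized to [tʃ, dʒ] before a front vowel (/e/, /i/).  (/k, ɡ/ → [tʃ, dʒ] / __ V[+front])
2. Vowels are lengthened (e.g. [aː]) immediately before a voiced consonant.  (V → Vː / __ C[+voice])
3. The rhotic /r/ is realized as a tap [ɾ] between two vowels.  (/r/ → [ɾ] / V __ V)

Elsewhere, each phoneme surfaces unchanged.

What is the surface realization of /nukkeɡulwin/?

/u/ (between /n/ and /k/) is in the target of rule 2 but the environment (before a voiced consonant) is not met → [u].
/k/ (between /u/ and /k/) is in the target of rule 1 but the environment (before a front vowel) is not met → [k].
/k/ — between /k/ and /e/, before a front vowel — surfaces as [tʃ] (rule 1).
/e/ meets the environment for rule 2 (before a voiced consonant) → [eː].
/ɡ/ (between /e/ and /u/): rule 1 targets it, but not before a front vowel → unchanged [ɡ].
/u/ (between /ɡ/ and /l/) occurs before a voiced consonant → [uː] by rule 2.
/i/ (between /w/ and /n/) occurs before a voiced consonant → [iː] by rule 2.

[nuktʃeːɡuːlwiːn]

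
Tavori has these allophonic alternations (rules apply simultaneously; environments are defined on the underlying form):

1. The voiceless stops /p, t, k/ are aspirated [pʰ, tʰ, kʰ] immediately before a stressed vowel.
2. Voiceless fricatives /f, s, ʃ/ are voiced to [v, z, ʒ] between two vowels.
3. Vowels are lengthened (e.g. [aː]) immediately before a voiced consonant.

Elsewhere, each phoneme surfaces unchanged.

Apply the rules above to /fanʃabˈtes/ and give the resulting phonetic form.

[faːnʃaːbˈtʰes]

/f/ (word-initial): rule 2 targets it, but not between two vowels → unchanged [f].
/a/ meets the environment for rule 3 (before a voiced consonant) → [aː].
/ʃ/ — between /n/ and /a/; rule 2 does not apply here → [ʃ].
/a/ (between /ʃ/ and /b/): before a voiced consonant, so rule 3 applies → [aː].
Rule 1 applies to /t/ (between /b/ and /e/: immediately before a stressed vowel) → [tʰ].
/e/ (between /t/ and /s/) is in the target of rule 3 but the environment (before a voiced consonant) is not met → [e].
/s/ — word-final; rule 2 does not apply here → [s].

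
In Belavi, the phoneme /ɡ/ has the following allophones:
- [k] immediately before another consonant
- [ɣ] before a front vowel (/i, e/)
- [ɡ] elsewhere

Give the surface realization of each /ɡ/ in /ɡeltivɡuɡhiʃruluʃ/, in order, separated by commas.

Occurrence 1 (position 1): before a front vowel (/i, e/) → [ɣ].
Occurrence 2 (position 7): no conditioning environment matches → elsewhere allophone [ɡ].
Occurrence 3 (position 9): immediately before another consonant → [k].

[ɣ], [ɡ], [k]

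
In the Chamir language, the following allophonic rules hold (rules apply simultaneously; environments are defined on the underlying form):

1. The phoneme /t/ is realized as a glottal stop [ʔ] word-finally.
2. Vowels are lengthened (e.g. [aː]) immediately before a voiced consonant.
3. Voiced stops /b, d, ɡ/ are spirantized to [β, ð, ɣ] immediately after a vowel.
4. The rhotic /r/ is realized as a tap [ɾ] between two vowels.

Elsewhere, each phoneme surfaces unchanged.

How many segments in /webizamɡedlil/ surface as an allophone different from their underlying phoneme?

7

Segments that undergo a rule: /e/ → [eː] (rule 2); /b/ → [β] (rule 3); /i/ → [iː] (rule 2); /a/ → [aː] (rule 2); /e/ → [eː] (rule 2); /d/ → [ð] (rule 3); /i/ → [iː] (rule 2).
All other segments surface unchanged.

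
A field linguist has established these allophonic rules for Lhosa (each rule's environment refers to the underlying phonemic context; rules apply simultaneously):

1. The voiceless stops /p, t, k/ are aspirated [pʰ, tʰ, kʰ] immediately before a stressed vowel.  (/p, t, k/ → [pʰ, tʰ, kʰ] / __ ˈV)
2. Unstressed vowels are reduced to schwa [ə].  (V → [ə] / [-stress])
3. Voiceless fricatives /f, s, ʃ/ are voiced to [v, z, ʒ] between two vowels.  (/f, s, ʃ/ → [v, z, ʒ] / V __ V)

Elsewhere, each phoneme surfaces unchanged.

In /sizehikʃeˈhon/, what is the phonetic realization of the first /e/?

/e/ (between /z/ and /h/) occurs in an unstressed syllable → [ə] by rule 2.

[ə]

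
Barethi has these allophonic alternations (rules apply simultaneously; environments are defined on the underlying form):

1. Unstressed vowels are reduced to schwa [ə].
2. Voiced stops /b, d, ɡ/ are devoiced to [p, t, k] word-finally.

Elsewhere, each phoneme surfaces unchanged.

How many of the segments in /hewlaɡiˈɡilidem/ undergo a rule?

5

Segments that undergo a rule: /e/ → [ə] (rule 1); /a/ → [ə] (rule 1); /i/ → [ə] (rule 1); /i/ → [ə] (rule 1); /e/ → [ə] (rule 1).
All other segments surface unchanged.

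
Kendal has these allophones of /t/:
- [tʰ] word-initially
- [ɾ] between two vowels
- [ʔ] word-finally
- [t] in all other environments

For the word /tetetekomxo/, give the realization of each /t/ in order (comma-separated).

[tʰ], [ɾ], [ɾ]

Occurrence 1 (position 1): word-initially → [tʰ].
Occurrence 2 (position 3): between two vowels → [ɾ].
Occurrence 3 (position 5): between two vowels → [ɾ].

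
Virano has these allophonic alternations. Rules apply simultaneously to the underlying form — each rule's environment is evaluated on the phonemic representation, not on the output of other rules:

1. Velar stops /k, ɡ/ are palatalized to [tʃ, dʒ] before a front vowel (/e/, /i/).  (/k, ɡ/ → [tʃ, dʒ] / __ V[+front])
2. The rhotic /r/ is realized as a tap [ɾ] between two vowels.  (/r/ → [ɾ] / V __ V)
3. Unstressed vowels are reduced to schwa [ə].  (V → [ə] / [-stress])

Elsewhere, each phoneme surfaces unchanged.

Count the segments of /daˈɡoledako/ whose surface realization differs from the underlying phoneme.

Segments that undergo a rule: /a/ → [ə] (rule 3); /e/ → [ə] (rule 3); /a/ → [ə] (rule 3); /o/ → [ə] (rule 3).
All other segments surface unchanged.

4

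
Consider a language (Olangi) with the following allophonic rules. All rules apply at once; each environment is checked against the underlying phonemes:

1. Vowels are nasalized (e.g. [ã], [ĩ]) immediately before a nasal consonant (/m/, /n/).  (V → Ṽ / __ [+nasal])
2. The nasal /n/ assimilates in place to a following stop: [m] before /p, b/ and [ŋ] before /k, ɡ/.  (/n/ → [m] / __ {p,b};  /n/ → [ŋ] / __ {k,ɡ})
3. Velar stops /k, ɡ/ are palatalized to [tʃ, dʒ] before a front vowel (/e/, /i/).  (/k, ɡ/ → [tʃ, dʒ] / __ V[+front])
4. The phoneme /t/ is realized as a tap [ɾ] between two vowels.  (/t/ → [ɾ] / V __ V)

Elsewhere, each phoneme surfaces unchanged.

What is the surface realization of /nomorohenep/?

/n/ (word-initial) fails the environment for rule 2, so it stays [n].
/o/ (between /n/ and /m/): before a nasal consonant, so rule 1 applies → [õ].
/o/ (between /m/ and /r/) is in the target of rule 1 but the environment (before a nasal consonant) is not met → [o].
/o/ — between /r/ and /h/; rule 1 does not apply here → [o].
/e/ (between /h/ and /n/) occurs before a nasal consonant → [ẽ] by rule 1.
/n/ (between /e/ and /e/) fails the environment for rule 2, so it stays [n].
/e/ (between /n/ and /p/): rule 1 targets it, but not before a nasal consonant → unchanged [e].

[nõmorohẽnep]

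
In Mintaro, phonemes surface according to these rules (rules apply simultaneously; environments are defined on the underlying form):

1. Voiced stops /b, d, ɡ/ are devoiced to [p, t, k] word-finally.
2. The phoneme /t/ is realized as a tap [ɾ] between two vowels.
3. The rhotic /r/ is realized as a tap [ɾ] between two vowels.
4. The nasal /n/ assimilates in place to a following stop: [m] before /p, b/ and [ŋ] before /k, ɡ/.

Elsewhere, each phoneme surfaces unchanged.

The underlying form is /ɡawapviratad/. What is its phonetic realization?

[ɡawapviɾaɾat]

/ɡ/ (word-initial) fails the environment for rule 1, so it stays [ɡ].
/a/ stays [a].
/w/ (between /a/ and /a/): no rule targets it → [w].
/a/ — not in any rule's target class → [a].
/p/ stays [p].
/v/ (between /p/ and /i/) is unaffected → [v].
/i/ (between /v/ and /r/): no rule targets it → [i].
/r/ (between /i/ and /a/) occurs between two vowels → [ɾ] by rule 3.
/a/ (between /r/ and /t/): no rule targets it → [a].
/t/ (between /a/ and /a/) occurs between two vowels → [ɾ] by rule 2.
/a/ — not in any rule's target class → [a].
/d/ — word-final, word-finally — surfaces as [t] (rule 1).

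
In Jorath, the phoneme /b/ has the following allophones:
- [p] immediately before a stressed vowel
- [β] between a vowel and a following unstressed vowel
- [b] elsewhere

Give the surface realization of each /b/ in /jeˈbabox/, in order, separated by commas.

Occurrence 1 (position 3): immediately before a stressed vowel → [p].
Occurrence 2 (position 5): between a vowel and a following unstressed vowel → [β].

[p], [β]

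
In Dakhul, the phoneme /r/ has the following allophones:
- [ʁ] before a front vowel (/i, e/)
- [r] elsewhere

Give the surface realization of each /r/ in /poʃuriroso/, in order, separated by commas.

Occurrence 1 (position 5): before a front vowel (/i, e/) → [ʁ].
Occurrence 2 (position 7): no conditioning environment matches → elsewhere allophone [r].

[ʁ], [r]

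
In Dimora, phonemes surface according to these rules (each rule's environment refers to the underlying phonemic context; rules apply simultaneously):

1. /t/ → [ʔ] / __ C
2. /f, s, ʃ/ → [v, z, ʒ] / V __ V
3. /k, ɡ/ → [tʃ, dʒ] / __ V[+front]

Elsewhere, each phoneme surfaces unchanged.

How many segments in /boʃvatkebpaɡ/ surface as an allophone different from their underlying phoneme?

2

Segments that undergo a rule: /t/ → [ʔ] (rule 1); /k/ → [tʃ] (rule 3).
All other segments surface unchanged.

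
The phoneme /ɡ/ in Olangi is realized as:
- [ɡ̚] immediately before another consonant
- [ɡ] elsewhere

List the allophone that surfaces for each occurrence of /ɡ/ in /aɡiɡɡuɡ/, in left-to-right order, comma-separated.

[ɡ], [ɡ̚], [ɡ], [ɡ]

Occurrence 1 (position 2): no conditioning environment matches → elsewhere allophone [ɡ].
Occurrence 2 (position 4): immediately before another consonant → [ɡ̚].
Occurrence 3 (position 5): no conditioning environment matches → elsewhere allophone [ɡ].
Occurrence 4 (position 7): no conditioning environment matches → elsewhere allophone [ɡ].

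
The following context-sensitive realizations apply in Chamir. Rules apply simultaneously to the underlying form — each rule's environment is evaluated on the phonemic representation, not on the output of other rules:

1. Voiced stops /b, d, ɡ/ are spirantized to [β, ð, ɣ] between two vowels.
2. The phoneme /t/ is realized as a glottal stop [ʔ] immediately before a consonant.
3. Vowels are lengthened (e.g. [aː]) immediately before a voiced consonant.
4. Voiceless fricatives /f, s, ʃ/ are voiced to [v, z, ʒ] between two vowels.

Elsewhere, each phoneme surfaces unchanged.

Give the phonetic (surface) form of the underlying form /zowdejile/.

/z/ — not in any rule's target class → [z].
/o/ — between /z/ and /w/, before a voiced consonant — surfaces as [oː] (rule 3).
/w/ (between /o/ and /d/): no rule targets it → [w].
/d/ (between /w/ and /e/) is in the target of rule 1 but the environment (between two vowels) is not met → [d].
/e/ (between /d/ and /j/) occurs before a voiced consonant → [eː] by rule 3.
/j/ stays [j].
/i/ (between /j/ and /l/) occurs before a voiced consonant → [iː] by rule 3.
/l/ — not in any rule's target class → [l].
/e/ (word-final) is in the target of rule 3 but the environment (before a voiced consonant) is not met → [e].

[zoːwdeːjiːle]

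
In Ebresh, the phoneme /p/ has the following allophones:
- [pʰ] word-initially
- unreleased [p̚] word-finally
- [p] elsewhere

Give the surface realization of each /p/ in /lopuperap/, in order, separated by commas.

[p], [p], [p̚]

Occurrence 1 (position 3): no conditioning environment matches → elsewhere allophone [p].
Occurrence 2 (position 5): no conditioning environment matches → elsewhere allophone [p].
Occurrence 3 (position 9): word-finally → [p̚].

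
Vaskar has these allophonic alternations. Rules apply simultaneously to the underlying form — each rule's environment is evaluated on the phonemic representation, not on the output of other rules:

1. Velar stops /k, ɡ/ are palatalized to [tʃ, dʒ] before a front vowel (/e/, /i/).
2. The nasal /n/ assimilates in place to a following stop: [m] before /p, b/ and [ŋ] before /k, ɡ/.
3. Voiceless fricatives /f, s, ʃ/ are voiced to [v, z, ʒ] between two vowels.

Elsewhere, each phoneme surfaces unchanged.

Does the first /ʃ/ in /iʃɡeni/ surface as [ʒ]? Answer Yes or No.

No

/ʃ/ (between /i/ and /ɡ/): rule 3 targets it, but not between two vowels → unchanged [ʃ].
The actual realization is [ʃ], not [ʒ].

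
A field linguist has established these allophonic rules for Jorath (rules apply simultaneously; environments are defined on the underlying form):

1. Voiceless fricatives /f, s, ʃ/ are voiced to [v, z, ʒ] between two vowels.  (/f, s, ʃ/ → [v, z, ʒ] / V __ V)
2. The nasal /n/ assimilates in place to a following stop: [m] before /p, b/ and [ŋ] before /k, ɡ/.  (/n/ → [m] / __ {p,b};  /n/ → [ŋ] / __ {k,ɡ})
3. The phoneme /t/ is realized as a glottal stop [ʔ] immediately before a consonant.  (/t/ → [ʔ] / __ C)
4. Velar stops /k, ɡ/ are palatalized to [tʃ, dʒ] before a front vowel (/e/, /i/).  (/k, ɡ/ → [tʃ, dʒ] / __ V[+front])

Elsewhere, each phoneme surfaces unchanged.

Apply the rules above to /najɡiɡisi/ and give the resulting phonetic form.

/n/ (word-initial) fails the environment for rule 2, so it stays [n].
/a/ (between /n/ and /j/) is unaffected → [a].
/j/ (between /a/ and /ɡ/): no rule targets it → [j].
/ɡ/ (between /j/ and /i/): before a front vowel, so rule 4 applies → [dʒ].
/i/ (between /ɡ/ and /ɡ/): no rule targets it → [i].
Rule 4 applies to /ɡ/ (between /i/ and /i/: before a front vowel) → [dʒ].
/i/ — not in any rule's target class → [i].
/s/ — between /i/ and /i/, between two vowels — surfaces as [z] (rule 1).
/i/ (word-final): no rule targets it → [i].

[najdʒidʒizi]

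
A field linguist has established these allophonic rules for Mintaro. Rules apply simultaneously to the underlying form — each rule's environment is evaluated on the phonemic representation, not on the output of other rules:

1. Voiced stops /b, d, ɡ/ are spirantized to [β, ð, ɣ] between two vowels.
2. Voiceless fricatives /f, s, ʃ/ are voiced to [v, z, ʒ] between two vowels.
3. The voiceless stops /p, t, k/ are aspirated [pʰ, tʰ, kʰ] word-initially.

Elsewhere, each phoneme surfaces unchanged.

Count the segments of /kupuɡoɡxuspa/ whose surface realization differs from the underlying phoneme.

2

Segments that undergo a rule: /k/ → [kʰ] (rule 3); /ɡ/ → [ɣ] (rule 1).
All other segments surface unchanged.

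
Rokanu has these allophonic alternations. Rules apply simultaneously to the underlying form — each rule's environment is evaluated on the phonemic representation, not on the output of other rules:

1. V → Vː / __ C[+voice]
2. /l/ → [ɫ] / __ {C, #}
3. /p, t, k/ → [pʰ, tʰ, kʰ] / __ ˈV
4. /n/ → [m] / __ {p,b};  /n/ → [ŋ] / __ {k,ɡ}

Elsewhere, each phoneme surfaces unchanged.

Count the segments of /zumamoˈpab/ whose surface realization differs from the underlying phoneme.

Segments that undergo a rule: /u/ → [uː] (rule 1); /a/ → [aː] (rule 1); /p/ → [pʰ] (rule 3); /a/ → [aː] (rule 1).
All other segments surface unchanged.

4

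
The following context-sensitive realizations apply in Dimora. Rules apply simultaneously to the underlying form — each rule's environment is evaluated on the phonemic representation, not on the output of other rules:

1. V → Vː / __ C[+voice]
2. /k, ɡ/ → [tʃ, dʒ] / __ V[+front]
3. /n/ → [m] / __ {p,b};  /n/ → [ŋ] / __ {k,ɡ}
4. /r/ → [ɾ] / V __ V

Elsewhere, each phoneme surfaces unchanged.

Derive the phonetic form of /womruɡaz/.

[woːmruːɡaːz]

/w/ stays [w].
/o/ meets the environment for rule 1 (before a voiced consonant) → [oː].
/m/ (between /o/ and /r/): no rule targets it → [m].
/r/ (between /m/ and /u/) is in the target of rule 4 but the environment (between two vowels) is not met → [r].
/u/ — between /r/ and /ɡ/, before a voiced consonant — surfaces as [uː] (rule 1).
/ɡ/ (between /u/ and /a/) fails the environment for rule 2, so it stays [ɡ].
/a/ (between /ɡ/ and /z/): before a voiced consonant, so rule 1 applies → [aː].
/z/ — not in any rule's target class → [z].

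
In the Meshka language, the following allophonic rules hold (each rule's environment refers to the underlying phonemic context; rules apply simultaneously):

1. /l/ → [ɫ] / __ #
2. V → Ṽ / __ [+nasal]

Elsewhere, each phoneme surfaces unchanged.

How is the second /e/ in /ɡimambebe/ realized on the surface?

/e/ (word-final) fails the environment for rule 2, so it stays [e].

[e]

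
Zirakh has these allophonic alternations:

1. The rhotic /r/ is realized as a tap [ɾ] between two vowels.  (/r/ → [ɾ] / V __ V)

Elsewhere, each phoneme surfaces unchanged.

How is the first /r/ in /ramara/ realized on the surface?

/r/ (word-initial): rule 1 targets it, but not between two vowels → unchanged [r].

[r]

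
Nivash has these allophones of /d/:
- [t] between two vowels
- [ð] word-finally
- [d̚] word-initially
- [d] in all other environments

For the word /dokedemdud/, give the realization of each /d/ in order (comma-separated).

Occurrence 1 (position 1): word-initially → [d̚].
Occurrence 2 (position 5): between two vowels → [t].
Occurrence 3 (position 8): no conditioning environment matches → elsewhere allophone [d].
Occurrence 4 (position 10): word-finally → [ð].

[d̚], [t], [d], [ð]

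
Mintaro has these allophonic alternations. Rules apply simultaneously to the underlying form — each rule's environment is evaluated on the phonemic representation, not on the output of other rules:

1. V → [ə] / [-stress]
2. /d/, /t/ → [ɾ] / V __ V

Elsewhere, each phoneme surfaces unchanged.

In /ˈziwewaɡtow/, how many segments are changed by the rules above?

3

Segments that undergo a rule: /e/ → [ə] (rule 1); /a/ → [ə] (rule 1); /o/ → [ə] (rule 1).
All other segments surface unchanged.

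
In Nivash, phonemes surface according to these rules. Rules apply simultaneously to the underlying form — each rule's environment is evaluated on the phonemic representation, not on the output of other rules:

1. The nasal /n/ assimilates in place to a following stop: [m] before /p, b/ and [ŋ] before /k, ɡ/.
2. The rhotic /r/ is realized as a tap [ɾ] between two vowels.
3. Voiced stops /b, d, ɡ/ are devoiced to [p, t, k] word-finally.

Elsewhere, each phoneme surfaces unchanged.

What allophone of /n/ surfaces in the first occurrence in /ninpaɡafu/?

[n]

/n/ — word-initial; rule 1 does not apply here → [n].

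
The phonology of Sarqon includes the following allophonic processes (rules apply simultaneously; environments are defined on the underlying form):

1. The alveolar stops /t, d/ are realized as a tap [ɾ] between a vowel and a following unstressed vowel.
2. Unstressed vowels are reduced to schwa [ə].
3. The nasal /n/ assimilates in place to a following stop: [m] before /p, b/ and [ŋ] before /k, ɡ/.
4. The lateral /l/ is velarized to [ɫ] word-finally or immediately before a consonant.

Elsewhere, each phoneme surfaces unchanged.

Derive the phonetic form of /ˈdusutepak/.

[ˈdusəɾəpək]

/d/ (word-initial): rule 1 targets it, but not between a vowel and a following unstressed vowel → unchanged [d].
/u/ — between /d/ and /s/; rule 2 does not apply here → [u].
/s/ stays [s].
/u/ (between /s/ and /t/) occurs in an unstressed syllable → [ə] by rule 2.
Rule 1 applies to /t/ (between /u/ and /e/: between a vowel and a following unstressed vowel) → [ɾ].
/e/ (between /t/ and /p/): in an unstressed syllable, so rule 2 applies → [ə].
/p/ — not in any rule's target class → [p].
/a/ (between /p/ and /k/) occurs in an unstressed syllable → [ə] by rule 2.
/k/ stays [k].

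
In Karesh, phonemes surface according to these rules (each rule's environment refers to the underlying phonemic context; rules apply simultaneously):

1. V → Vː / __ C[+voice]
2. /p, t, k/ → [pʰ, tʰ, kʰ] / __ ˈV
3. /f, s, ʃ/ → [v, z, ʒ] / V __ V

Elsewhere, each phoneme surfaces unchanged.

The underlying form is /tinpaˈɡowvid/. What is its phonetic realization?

[tiːnpaːˈɡoːwviːd]

/t/ (word-initial): rule 2 targets it, but not immediately before a stressed vowel → unchanged [t].
/i/ (between /t/ and /n/) occurs before a voiced consonant → [iː] by rule 1.
/p/ (between /n/ and /a/): rule 2 targets it, but not immediately before a stressed vowel → unchanged [p].
/a/ meets the environment for rule 1 (before a voiced consonant) → [aː].
/o/ (between /ɡ/ and /w/): before a voiced consonant, so rule 1 applies → [oː].
/i/ — between /v/ and /d/, before a voiced consonant — surfaces as [iː] (rule 1).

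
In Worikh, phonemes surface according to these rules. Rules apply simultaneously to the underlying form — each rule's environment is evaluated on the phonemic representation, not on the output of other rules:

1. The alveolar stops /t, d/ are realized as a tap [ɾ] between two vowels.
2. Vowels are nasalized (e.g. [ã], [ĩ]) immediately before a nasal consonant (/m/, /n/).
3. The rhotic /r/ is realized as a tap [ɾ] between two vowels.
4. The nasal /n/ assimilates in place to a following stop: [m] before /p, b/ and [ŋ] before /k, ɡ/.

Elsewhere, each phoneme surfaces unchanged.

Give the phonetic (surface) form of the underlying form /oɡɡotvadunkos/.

/o/ (word-initial) fails the environment for rule 2, so it stays [o].
/o/ (between /ɡ/ and /t/): rule 2 targets it, but not before a nasal consonant → unchanged [o].
/t/ (between /o/ and /v/) fails the environment for rule 1, so it stays [t].
/a/ (between /v/ and /d/): rule 2 targets it, but not before a nasal consonant → unchanged [a].
/d/ meets the environment for rule 1 (between two vowels) → [ɾ].
/u/ — between /d/ and /n/, before a nasal consonant — surfaces as [ũ] (rule 2).
/n/ (between /u/ and /k/): before a labial or velar stop, so rule 4 applies → [ŋ].
/o/ — between /k/ and /s/; rule 2 does not apply here → [o].

[oɡɡotvaɾũŋkos]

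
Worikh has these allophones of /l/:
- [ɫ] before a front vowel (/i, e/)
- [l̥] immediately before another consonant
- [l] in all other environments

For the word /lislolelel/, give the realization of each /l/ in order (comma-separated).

[ɫ], [l], [ɫ], [ɫ], [l]

Occurrence 1 (position 1): before a front vowel (/i, e/) → [ɫ].
Occurrence 2 (position 4): no conditioning environment matches → elsewhere allophone [l].
Occurrence 3 (position 6): before a front vowel (/i, e/) → [ɫ].
Occurrence 4 (position 8): before a front vowel (/i, e/) → [ɫ].
Occurrence 5 (position 10): no conditioning environment matches → elsewhere allophone [l].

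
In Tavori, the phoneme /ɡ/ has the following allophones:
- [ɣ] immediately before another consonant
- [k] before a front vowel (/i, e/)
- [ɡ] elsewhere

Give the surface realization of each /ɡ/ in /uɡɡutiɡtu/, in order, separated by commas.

Occurrence 1 (position 2): immediately before another consonant → [ɣ].
Occurrence 2 (position 3): no conditioning environment matches → elsewhere allophone [ɡ].
Occurrence 3 (position 7): immediately before another consonant → [ɣ].

[ɣ], [ɡ], [ɣ]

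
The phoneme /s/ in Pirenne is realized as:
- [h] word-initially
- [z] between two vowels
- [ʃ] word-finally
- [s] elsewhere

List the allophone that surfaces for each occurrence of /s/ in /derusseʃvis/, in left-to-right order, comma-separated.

[s], [s], [ʃ]

Occurrence 1 (position 5): no conditioning environment matches → elsewhere allophone [s].
Occurrence 2 (position 6): no conditioning environment matches → elsewhere allophone [s].
Occurrence 3 (position 11): word-finally → [ʃ].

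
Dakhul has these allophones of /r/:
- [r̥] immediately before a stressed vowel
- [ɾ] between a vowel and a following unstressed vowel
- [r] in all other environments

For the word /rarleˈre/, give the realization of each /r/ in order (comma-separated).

[r], [r], [r̥]

Occurrence 1 (position 1): no conditioning environment matches → elsewhere allophone [r].
Occurrence 2 (position 3): no conditioning environment matches → elsewhere allophone [r].
Occurrence 3 (position 6): immediately before a stressed vowel → [r̥].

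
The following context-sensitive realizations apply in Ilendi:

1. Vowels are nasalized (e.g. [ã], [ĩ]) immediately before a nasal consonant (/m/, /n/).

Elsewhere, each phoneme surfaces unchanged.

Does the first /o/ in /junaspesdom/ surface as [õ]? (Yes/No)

Yes

/o/ — between /d/ and /m/, before a nasal consonant — surfaces as [õ] (rule 1).
The actual realization is [õ], which matches [õ].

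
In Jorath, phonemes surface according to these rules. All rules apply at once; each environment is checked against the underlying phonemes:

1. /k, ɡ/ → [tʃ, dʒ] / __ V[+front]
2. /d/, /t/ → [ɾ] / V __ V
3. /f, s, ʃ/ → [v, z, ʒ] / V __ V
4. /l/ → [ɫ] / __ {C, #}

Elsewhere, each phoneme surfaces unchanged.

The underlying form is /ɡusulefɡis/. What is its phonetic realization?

[ɡuzulefdʒis]

/ɡ/ (word-initial): rule 1 targets it, but not before a front vowel → unchanged [ɡ].
/u/ — not in any rule's target class → [u].
/s/ (between /u/ and /u/): between two vowels, so rule 3 applies → [z].
/u/ stays [u].
/l/ — between /u/ and /e/; rule 4 does not apply here → [l].
/e/ — not in any rule's target class → [e].
/f/ (between /e/ and /ɡ/) fails the environment for rule 3, so it stays [f].
/ɡ/ (between /f/ and /i/): before a front vowel, so rule 1 applies → [dʒ].
/i/ — not in any rule's target class → [i].
/s/ — word-final; rule 3 does not apply here → [s].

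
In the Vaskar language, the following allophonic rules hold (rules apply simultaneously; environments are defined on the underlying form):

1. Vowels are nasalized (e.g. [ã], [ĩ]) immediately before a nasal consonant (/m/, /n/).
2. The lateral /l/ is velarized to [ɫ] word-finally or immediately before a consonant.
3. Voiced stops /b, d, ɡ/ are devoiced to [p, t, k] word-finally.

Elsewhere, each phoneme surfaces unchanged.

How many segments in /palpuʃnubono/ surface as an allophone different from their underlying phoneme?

2

Segments that undergo a rule: /l/ → [ɫ] (rule 2); /o/ → [õ] (rule 1).
All other segments surface unchanged.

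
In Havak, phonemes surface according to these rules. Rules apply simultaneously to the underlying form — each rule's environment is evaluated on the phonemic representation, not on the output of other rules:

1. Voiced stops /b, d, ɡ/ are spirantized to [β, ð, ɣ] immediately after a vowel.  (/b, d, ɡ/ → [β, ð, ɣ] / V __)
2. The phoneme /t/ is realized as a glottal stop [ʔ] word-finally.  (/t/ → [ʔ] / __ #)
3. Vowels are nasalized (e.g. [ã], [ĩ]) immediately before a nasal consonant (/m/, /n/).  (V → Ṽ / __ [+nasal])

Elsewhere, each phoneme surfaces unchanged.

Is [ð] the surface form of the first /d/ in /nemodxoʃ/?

/d/ meets the environment for rule 1 (immediately after a vowel) → [ð].
The actual realization is [ð], which matches [ð].

Yes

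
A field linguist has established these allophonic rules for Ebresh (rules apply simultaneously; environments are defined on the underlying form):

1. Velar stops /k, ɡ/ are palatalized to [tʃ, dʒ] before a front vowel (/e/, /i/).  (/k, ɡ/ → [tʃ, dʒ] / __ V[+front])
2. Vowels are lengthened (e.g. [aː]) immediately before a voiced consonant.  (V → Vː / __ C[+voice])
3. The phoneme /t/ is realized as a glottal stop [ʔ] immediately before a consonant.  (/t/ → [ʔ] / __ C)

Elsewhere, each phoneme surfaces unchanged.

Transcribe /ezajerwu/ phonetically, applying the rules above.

/e/ (word-initial): before a voiced consonant, so rule 2 applies → [eː].
/a/ meets the environment for rule 2 (before a voiced consonant) → [aː].
/e/ (between /j/ and /r/): before a voiced consonant, so rule 2 applies → [eː].
/u/ (word-final) is in the target of rule 2 but the environment (before a voiced consonant) is not met → [u].

[eːzaːjeːrwu]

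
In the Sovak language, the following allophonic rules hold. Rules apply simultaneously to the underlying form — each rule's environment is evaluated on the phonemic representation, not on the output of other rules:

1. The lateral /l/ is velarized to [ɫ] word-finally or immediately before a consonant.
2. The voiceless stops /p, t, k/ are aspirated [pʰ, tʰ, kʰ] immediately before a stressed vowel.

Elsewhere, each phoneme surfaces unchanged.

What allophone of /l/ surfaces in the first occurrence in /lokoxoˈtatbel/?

/l/ (word-initial) fails the environment for rule 1, so it stays [l].

[l]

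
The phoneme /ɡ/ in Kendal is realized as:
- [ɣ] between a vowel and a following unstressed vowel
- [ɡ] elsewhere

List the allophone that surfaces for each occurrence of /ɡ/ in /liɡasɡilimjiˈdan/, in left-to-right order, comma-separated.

Occurrence 1 (position 3): between a vowel and a following unstressed vowel → [ɣ].
Occurrence 2 (position 6): no conditioning environment matches → elsewhere allophone [ɡ].

[ɣ], [ɡ]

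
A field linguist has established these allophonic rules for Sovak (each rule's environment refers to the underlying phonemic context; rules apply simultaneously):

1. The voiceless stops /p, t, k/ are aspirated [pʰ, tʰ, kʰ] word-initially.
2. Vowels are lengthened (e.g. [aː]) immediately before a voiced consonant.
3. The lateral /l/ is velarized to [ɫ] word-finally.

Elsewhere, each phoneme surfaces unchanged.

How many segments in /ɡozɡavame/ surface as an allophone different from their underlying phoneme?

3

Segments that undergo a rule: /o/ → [oː] (rule 2); /a/ → [aː] (rule 2); /a/ → [aː] (rule 2).
All other segments surface unchanged.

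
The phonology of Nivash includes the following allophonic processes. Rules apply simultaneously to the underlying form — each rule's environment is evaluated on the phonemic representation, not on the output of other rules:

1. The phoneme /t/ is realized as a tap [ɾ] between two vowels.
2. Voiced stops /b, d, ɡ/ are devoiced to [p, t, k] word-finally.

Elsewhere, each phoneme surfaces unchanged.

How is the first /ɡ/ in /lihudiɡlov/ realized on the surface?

/ɡ/ — between /i/ and /l/; rule 2 does not apply here → [ɡ].

[ɡ]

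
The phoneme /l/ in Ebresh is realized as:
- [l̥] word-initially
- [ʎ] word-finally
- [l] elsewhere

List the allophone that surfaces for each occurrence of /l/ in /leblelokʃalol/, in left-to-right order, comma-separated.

[l̥], [l], [l], [l], [ʎ]

Occurrence 1 (position 1): word-initially → [l̥].
Occurrence 2 (position 4): no conditioning environment matches → elsewhere allophone [l].
Occurrence 3 (position 6): no conditioning environment matches → elsewhere allophone [l].
Occurrence 4 (position 11): no conditioning environment matches → elsewhere allophone [l].
Occurrence 5 (position 13): word-finally → [ʎ].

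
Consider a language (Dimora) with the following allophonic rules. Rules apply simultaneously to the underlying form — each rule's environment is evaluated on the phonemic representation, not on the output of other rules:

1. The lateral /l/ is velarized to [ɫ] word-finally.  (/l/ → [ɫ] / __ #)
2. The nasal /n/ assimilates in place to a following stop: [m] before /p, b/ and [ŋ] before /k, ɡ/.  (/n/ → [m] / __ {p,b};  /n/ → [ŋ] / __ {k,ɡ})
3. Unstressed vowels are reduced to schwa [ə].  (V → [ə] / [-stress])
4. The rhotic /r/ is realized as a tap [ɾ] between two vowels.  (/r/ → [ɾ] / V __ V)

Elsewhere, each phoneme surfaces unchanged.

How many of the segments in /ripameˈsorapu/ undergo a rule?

6

Segments that undergo a rule: /i/ → [ə] (rule 3); /a/ → [ə] (rule 3); /e/ → [ə] (rule 3); /r/ → [ɾ] (rule 4); /a/ → [ə] (rule 3); /u/ → [ə] (rule 3).
All other segments surface unchanged.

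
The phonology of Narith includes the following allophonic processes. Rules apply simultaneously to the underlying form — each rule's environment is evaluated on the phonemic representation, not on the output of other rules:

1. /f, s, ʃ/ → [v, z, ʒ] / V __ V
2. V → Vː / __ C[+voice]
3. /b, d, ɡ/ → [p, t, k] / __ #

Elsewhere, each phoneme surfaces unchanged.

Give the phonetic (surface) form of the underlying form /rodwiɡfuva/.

/r/ — not in any rule's target class → [r].
Rule 2 applies to /o/ (between /r/ and /d/: before a voiced consonant) → [oː].
/d/ (between /o/ and /w/) is in the target of rule 3 but the environment (word-finally) is not met → [d].
/w/ (between /d/ and /i/): no rule targets it → [w].
Rule 2 applies to /i/ (between /w/ and /ɡ/: before a voiced consonant) → [iː].
/ɡ/ (between /i/ and /f/) fails the environment for rule 3, so it stays [ɡ].
/f/ (between /ɡ/ and /u/): rule 1 targets it, but not between two vowels → unchanged [f].
Rule 2 applies to /u/ (between /f/ and /v/: before a voiced consonant) → [uː].
/v/ stays [v].
/a/ (word-final) is in the target of rule 2 but the environment (before a voiced consonant) is not met → [a].

[roːdwiːɡfuːva]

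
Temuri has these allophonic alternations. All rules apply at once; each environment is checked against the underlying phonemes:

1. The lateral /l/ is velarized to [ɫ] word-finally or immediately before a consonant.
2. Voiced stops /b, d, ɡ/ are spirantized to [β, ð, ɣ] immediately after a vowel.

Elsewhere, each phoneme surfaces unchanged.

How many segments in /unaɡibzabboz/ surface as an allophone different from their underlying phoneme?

3

Segments that undergo a rule: /ɡ/ → [ɣ] (rule 2); /b/ → [β] (rule 2); /b/ → [β] (rule 2).
All other segments surface unchanged.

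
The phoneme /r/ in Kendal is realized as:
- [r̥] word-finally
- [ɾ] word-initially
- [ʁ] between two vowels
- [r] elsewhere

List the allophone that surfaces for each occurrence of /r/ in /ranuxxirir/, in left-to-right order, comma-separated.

Occurrence 1 (position 1): word-initially → [ɾ].
Occurrence 2 (position 8): between two vowels → [ʁ].
Occurrence 3 (position 10): word-finally → [r̥].

[ɾ], [ʁ], [r̥]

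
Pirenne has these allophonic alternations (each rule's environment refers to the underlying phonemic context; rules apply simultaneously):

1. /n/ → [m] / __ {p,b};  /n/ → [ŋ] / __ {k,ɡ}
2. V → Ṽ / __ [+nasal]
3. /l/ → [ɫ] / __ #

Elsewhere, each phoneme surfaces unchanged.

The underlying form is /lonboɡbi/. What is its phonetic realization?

/l/ (word-initial) is in the target of rule 3 but the environment (word-finally) is not met → [l].
Rule 2 applies to /o/ (between /l/ and /n/: before a nasal consonant) → [õ].
/n/ — between /o/ and /b/, before a labial or velar stop — surfaces as [m] (rule 1).
/b/ stays [b].
/o/ (between /b/ and /ɡ/): rule 2 targets it, but not before a nasal consonant → unchanged [o].
/ɡ/ — not in any rule's target class → [ɡ].
/b/ stays [b].
/i/ — word-final; rule 2 does not apply here → [i].

[lõmboɡbi]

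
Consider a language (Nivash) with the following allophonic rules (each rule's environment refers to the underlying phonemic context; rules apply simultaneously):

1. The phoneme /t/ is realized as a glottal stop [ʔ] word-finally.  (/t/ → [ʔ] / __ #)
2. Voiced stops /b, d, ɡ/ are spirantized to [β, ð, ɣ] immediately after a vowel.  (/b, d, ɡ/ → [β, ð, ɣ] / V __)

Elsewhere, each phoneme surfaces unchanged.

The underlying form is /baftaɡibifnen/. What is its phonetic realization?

/b/ (word-initial) fails the environment for rule 2, so it stays [b].
/a/ stays [a].
/f/ (between /a/ and /t/): no rule targets it → [f].
/t/ (between /f/ and /a/) fails the environment for rule 1, so it stays [t].
/a/ — not in any rule's target class → [a].
/ɡ/ (between /a/ and /i/): immediately after a vowel, so rule 2 applies → [ɣ].
/i/ stays [i].
/b/ — between /i/ and /i/, immediately after a vowel — surfaces as [β] (rule 2).
/i/ (between /b/ and /f/): no rule targets it → [i].
/f/ — not in any rule's target class → [f].
/n/ (between /f/ and /e/): no rule targets it → [n].
/e/ stays [e].
/n/ — not in any rule's target class → [n].

[baftaɣiβifnen]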